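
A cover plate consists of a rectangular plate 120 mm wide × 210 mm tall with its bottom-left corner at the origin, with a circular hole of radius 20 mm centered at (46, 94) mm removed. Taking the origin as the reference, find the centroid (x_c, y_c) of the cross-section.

plate: A = 120 × 210 = 25200.00, centroid at (60.00, 105.00).
hole: A = −π·20² = -1256.64, centroid at (46.00, 94.00).
ΣA = 23943.36 mm², ΣAx_c = 1454194.70 mm³, ΣAy_c = 2527876.12 mm³.
x_c = 1454194.70/23943.36 = 60.73 mm; y_c = 2527876.12/23943.36 = 105.58 mm.

x_c = 60.73 mm, y_c = 105.58 mm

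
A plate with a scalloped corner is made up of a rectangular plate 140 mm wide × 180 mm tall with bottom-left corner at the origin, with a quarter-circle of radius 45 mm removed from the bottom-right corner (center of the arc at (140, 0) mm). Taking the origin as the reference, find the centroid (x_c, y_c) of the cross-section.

x_c = 66.57 mm, y_c = 94.78 mm

plate: A = 140 × 180 = 25200.00, centroid at (70.00, 90.00).
removed quarter-circle: A = −¼π·45² = -1590.43, centroid at (120.90, 19.10).
ΣA = 23609.57 mm², ΣAx_c = 1571714.62 mm³, ΣAy_c = 2237625.00 mm³.
x_c = 1571714.62/23609.57 = 66.57 mm; y_c = 2237625.00/23609.57 = 94.78 mm.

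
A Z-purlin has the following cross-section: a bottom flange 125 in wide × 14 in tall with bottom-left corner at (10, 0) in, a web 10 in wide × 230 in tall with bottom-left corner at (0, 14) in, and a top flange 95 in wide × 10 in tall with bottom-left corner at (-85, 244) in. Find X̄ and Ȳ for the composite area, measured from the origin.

Part | A | x̄ᵢ | ȳᵢ | A·x̄ᵢ | A·ȳᵢ
bottom flange | 1750.00 | 72.50 | 7.00 | 126875.00 | 12250.00
web | 2300.00 | 5.00 | 129.00 | 11500.00 | 296700.00
top flange | 950.00 | -37.50 | 249.00 | -35625.00 | 236550.00
Σ | 5000.00 |  |  | 102750.00 | 545500.00
X̄ = 102750.00 / 5000.00 = 20.55 in
Ȳ = 545500.00 / 5000.00 = 109.10 in

X̄ = 20.55 in, Ȳ = 109.10 in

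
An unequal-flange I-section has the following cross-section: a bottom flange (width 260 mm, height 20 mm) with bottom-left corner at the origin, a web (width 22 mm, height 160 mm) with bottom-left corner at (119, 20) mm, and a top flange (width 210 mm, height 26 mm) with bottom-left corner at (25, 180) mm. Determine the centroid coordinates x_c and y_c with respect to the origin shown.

Part | A | x̄ᵢ | ȳᵢ | A·x̄ᵢ | A·ȳᵢ
bottom flange | 5200.00 | 130.00 | 10.00 | 676000.00 | 52000.00
web | 3520.00 | 130.00 | 100.00 | 457600.00 | 352000.00
top flange | 5460.00 | 130.00 | 193.00 | 709800.00 | 1053780.00
Σ | 14180.00 |  |  | 1843400.00 | 1457780.00
x_c = 1843400.00 / 14180.00 = 130.00 mm
y_c = 1457780.00 / 14180.00 = 102.81 mm

x_c = 130.00 mm, y_c = 102.81 mm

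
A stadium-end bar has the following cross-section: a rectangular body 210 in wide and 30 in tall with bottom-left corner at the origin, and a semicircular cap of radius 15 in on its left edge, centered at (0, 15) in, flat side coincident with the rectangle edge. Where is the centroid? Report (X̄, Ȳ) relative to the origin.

X̄ = 99.08 in, Ȳ = 15.00 in

Part | A | x̄ᵢ | ȳᵢ | A·x̄ᵢ | A·ȳᵢ
rectangular body | 6300.00 | 105.00 | 15.00 | 661500.00 | 94500.00
semicircular end | 353.43 | -6.37 | 15.00 | -2250.00 | 5301.44
Σ | 6653.43 |  |  | 659250.00 | 99801.44
X̄ = 659250.00 / 6653.43 = 99.08 in
Ȳ = 99801.44 / 6653.43 = 15.00 in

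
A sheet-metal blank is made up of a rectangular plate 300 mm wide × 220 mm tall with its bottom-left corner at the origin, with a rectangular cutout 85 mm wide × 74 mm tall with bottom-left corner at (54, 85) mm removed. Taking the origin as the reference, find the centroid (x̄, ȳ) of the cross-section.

plate: A = 300 × 220 = 66000.00, centroid at (150.00, 110.00).
hole: A = −(85 × 74) = -6290.00, centroid at (96.50, 122.00).
ΣA = 59710.00 mm², ΣAx̄ = 9293015.00 mm³, ΣAȳ = 6492620.00 mm³.
x̄ = 9293015.00/59710.00 = 155.64 mm; ȳ = 6492620.00/59710.00 = 108.74 mm.

x̄ = 155.64 mm, ȳ = 108.74 mm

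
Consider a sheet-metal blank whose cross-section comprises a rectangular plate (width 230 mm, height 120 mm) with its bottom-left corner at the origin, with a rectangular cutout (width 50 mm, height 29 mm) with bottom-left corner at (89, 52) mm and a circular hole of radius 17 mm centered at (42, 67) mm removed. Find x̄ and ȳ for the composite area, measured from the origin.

x̄ = 117.68 mm, ȳ = 59.37 mm

plate: A = 230 × 120 = 27600.00, centroid at (115.00, 60.00).
hole 1: A = −(50 × 29) = -1450.00, centroid at (114.00, 66.50).
hole 2: A = −π·17² = -907.92, centroid at (42.00, 67.00).
ΣA = 25242.08 mm², ΣAx̄ = 2970567.35 mm³, ΣAȳ = 1498744.34 mm³.
x̄ = 2970567.35/25242.08 = 117.68 mm; ȳ = 1498744.34/25242.08 = 59.37 mm.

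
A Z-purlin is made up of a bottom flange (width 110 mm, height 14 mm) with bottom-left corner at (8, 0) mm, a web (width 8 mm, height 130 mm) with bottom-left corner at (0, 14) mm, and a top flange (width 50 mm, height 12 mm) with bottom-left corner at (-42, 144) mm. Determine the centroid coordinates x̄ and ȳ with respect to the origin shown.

Part | A | x̄ᵢ | ȳᵢ | A·x̄ᵢ | A·ȳᵢ
bottom flange | 1540.00 | 63.00 | 7.00 | 97020.00 | 10780.00
web | 1040.00 | 4.00 | 79.00 | 4160.00 | 82160.00
top flange | 600.00 | -17.00 | 150.00 | -10200.00 | 90000.00
Σ | 3180.00 |  |  | 90980.00 | 182940.00
x̄ = 90980.00 / 3180.00 = 28.61 mm
ȳ = 182940.00 / 3180.00 = 57.53 mm

x̄ = 28.61 mm, ȳ = 57.53 mm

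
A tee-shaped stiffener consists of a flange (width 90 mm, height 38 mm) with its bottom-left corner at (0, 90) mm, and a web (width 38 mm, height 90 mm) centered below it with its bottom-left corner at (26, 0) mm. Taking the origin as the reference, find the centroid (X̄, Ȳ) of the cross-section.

Part | A | x̄ᵢ | ȳᵢ | A·x̄ᵢ | A·ȳᵢ
web | 3420.00 | 45.00 | 45.00 | 153900.00 | 153900.00
flange | 3420.00 | 45.00 | 109.00 | 153900.00 | 372780.00
Σ | 6840.00 |  |  | 307800.00 | 526680.00
X̄ = 307800.00 / 6840.00 = 45.00 mm
Ȳ = 526680.00 / 6840.00 = 77.00 mm

X̄ = 45.00 mm, Ȳ = 77.00 mm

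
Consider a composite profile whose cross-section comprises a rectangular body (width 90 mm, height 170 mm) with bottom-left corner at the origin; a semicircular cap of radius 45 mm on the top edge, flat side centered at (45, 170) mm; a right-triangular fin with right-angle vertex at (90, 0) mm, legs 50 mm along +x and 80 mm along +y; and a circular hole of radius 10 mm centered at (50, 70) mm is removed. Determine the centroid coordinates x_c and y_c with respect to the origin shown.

x_c = 51.04 mm, y_c = 95.87 mm

Part | A | x̄ᵢ | ȳᵢ | A·x̄ᵢ | A·ȳᵢ
rectangular body | 15300.00 | 45.00 | 85.00 | 688500.00 | 1300500.00
semicircular top | 3180.86 | 45.00 | 189.10 | 143138.82 | 601496.64
triangular fin | 2000.00 | 106.67 | 26.67 | 213333.33 | 53333.33
hole | -314.16 | 50.00 | 70.00 | -15707.96 | -21991.15
Σ | 20166.70 |  |  | 1029264.19 | 1933338.82
x_c = 1029264.19 / 20166.70 = 51.04 mm
y_c = 1933338.82 / 20166.70 = 95.87 mm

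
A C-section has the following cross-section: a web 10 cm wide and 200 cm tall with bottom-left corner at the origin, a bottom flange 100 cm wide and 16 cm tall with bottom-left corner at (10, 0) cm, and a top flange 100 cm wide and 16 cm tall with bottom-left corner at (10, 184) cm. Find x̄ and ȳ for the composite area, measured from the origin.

web: A = 10 × 200 = 2000.00, centroid at (5.00, 100.00).
bottom flange: A = 100 × 16 = 1600.00, centroid at (60.00, 8.00).
top flange: A = 100 × 16 = 1600.00, centroid at (60.00, 192.00).
ΣA = 5200.00 cm²
ΣAx̄ = (2000.00)(5.00) + (1600.00)(60.00) + (1600.00)(60.00) = 202000.00 cm³
ΣAȳ = (2000.00)(100.00) + (1600.00)(8.00) + (1600.00)(192.00) = 520000.00 cm³
x̄ = 202000.00 / 5200.00 = 38.85 cm
ȳ = 520000.00 / 5200.00 = 100.00 cm

x̄ = 38.85 cm, ȳ = 100.00 cm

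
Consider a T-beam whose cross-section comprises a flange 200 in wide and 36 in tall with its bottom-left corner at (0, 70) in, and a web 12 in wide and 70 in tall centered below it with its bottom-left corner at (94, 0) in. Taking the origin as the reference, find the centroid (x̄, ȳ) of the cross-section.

x̄ = 100.00 in, ȳ = 82.46 in

Part | A | x̄ᵢ | ȳᵢ | A·x̄ᵢ | A·ȳᵢ
web | 840.00 | 100.00 | 35.00 | 84000.00 | 29400.00
flange | 7200.00 | 100.00 | 88.00 | 720000.00 | 633600.00
Σ | 8040.00 |  |  | 804000.00 | 663000.00
x̄ = 804000.00 / 8040.00 = 100.00 in
ȳ = 663000.00 / 8040.00 = 82.46 in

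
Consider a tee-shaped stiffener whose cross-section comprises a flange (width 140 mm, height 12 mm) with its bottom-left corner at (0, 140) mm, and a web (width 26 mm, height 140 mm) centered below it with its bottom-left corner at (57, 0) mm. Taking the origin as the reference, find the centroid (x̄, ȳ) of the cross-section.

x̄ = 70.00 mm, ȳ = 94.00 mm

Part | A | x̄ᵢ | ȳᵢ | A·x̄ᵢ | A·ȳᵢ
web | 3640.00 | 70.00 | 70.00 | 254800.00 | 254800.00
flange | 1680.00 | 70.00 | 146.00 | 117600.00 | 245280.00
Σ | 5320.00 |  |  | 372400.00 | 500080.00
x̄ = 372400.00 / 5320.00 = 70.00 mm
ȳ = 500080.00 / 5320.00 = 94.00 mm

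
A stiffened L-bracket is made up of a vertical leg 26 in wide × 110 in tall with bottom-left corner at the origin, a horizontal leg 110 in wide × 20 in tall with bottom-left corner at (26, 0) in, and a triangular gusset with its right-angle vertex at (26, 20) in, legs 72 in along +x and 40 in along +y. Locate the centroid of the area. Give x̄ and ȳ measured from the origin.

x̄ = 44.21 in, ȳ = 34.97 in

vertical leg: A = 26 × 110 = 2860.00, centroid at (13.00, 55.00).
horizontal leg: A = 110 × 20 = 2200.00, centroid at (81.00, 10.00).
gusset: A = ½·72·40 = 1440.00, centroid at (50.00, 33.33).
ΣA = 6500.00 in², ΣAx̄ = 287380.00 in³, ΣAȳ = 227300.00 in³.
x̄ = 287380.00/6500.00 = 44.21 in; ȳ = 227300.00/6500.00 = 34.97 in.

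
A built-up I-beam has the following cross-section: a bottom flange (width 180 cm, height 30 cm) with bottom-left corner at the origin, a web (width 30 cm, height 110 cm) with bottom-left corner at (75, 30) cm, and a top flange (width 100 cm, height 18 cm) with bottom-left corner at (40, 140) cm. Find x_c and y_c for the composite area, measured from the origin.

x_c = 90.00 cm, y_c = 59.97 cm

Part | A | x̄ᵢ | ȳᵢ | A·x̄ᵢ | A·ȳᵢ
bottom flange | 5400.00 | 90.00 | 15.00 | 486000.00 | 81000.00
web | 3300.00 | 90.00 | 85.00 | 297000.00 | 280500.00
top flange | 1800.00 | 90.00 | 149.00 | 162000.00 | 268200.00
Σ | 10500.00 |  |  | 945000.00 | 629700.00
x_c = 945000.00 / 10500.00 = 90.00 cm
y_c = 629700.00 / 10500.00 = 59.97 cm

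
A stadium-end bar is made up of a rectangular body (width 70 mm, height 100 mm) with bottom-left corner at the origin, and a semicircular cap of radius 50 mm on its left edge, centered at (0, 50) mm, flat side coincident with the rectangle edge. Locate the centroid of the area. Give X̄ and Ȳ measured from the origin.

Part | A | x̄ᵢ | ȳᵢ | A·x̄ᵢ | A·ȳᵢ
rectangular body | 7000.00 | 35.00 | 50.00 | 245000.00 | 350000.00
semicircular end | 3926.99 | -21.22 | 50.00 | -83333.33 | 196349.54
Σ | 10926.99 |  |  | 161666.67 | 546349.54
X̄ = 161666.67 / 10926.99 = 14.80 mm
Ȳ = 546349.54 / 10926.99 = 50.00 mm

X̄ = 14.80 mm, Ȳ = 50.00 mm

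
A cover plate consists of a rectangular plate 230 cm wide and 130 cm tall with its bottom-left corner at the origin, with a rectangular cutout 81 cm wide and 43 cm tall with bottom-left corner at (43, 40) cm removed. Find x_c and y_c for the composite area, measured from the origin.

x_c = 119.15 cm, y_c = 65.46 cm

Part | A | x̄ᵢ | ȳᵢ | A·x̄ᵢ | A·ȳᵢ
plate | 29900.00 | 115.00 | 65.00 | 3438500.00 | 1943500.00
hole | -3483.00 | 83.50 | 61.50 | -290830.50 | -214204.50
Σ | 26417.00 |  |  | 3147669.50 | 1729295.50
x_c = 3147669.50 / 26417.00 = 119.15 cm
y_c = 1729295.50 / 26417.00 = 65.46 cm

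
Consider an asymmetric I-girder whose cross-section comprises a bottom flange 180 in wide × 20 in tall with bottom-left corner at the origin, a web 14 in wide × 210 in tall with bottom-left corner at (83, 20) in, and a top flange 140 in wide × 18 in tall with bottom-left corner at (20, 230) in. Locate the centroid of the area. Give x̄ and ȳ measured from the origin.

bottom flange: A = 180 × 20 = 3600.00, centroid at (90.00, 10.00).
web: A = 14 × 210 = 2940.00, centroid at (90.00, 125.00).
top flange: A = 140 × 18 = 2520.00, centroid at (90.00, 239.00).
ΣA = 9060.00 in²
ΣAx̄ = (3600.00)(90.00) + (2940.00)(90.00) + (2520.00)(90.00) = 815400.00 in³
ΣAȳ = (3600.00)(10.00) + (2940.00)(125.00) + (2520.00)(239.00) = 1005780.00 in³
x̄ = 815400.00 / 9060.00 = 90.00 in
ȳ = 1005780.00 / 9060.00 = 111.01 in

x̄ = 90.00 in, ȳ = 111.01 in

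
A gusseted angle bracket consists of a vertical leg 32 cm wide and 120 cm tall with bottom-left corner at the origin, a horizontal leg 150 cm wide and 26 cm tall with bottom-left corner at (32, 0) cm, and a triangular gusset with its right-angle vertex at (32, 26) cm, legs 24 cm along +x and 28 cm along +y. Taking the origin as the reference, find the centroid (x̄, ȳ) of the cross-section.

x̄ = 60.94 cm, ȳ = 36.28 cm

Part | A | x̄ᵢ | ȳᵢ | A·x̄ᵢ | A·ȳᵢ
vertical leg | 3840.00 | 16.00 | 60.00 | 61440.00 | 230400.00
horizontal leg | 3900.00 | 107.00 | 13.00 | 417300.00 | 50700.00
gusset | 336.00 | 40.00 | 35.33 | 13440.00 | 11872.00
Σ | 8076.00 |  |  | 492180.00 | 292972.00
x̄ = 492180.00 / 8076.00 = 60.94 cm
ȳ = 292972.00 / 8076.00 = 36.28 cm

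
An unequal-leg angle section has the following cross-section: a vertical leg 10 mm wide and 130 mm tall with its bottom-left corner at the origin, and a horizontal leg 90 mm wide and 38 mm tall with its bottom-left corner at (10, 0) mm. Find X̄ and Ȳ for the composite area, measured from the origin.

X̄ = 41.23 mm, Ȳ = 31.67 mm

vertical leg: A = 10 × 130 = 1300.00, centroid at (5.00, 65.00).
horizontal leg: A = 90 × 38 = 3420.00, centroid at (55.00, 19.00).
ΣA = 4720.00 mm², ΣAX̄ = 194600.00 mm³, ΣAȲ = 149480.00 mm³.
X̄ = 194600.00/4720.00 = 41.23 mm; Ȳ = 149480.00/4720.00 = 31.67 mm.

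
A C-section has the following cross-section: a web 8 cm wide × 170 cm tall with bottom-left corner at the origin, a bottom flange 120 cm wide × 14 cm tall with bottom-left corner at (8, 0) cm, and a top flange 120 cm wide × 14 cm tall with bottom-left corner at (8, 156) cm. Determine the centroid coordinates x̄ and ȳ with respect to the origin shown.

x̄ = 49.56 cm, ȳ = 85.00 cm

Part | A | x̄ᵢ | ȳᵢ | A·x̄ᵢ | A·ȳᵢ
web | 1360.00 | 4.00 | 85.00 | 5440.00 | 115600.00
bottom flange | 1680.00 | 68.00 | 7.00 | 114240.00 | 11760.00
top flange | 1680.00 | 68.00 | 163.00 | 114240.00 | 273840.00
Σ | 4720.00 |  |  | 233920.00 | 401200.00
x̄ = 233920.00 / 4720.00 = 49.56 cm
ȳ = 401200.00 / 4720.00 = 85.00 cm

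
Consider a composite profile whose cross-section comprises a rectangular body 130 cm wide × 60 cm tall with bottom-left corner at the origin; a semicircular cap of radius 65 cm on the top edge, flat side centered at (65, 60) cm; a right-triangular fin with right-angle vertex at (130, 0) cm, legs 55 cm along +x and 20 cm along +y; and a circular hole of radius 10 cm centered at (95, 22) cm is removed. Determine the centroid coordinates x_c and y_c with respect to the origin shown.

rectangular body: A = 130 × 60 = 7800.00, centroid at (65.00, 30.00).
semicircular top: A = ½π·65² = 6636.61, centroid at (65.00, 87.59).
triangular fin: A = ½·55·20 = 550.00, centroid at (148.33, 6.67).
hole: A = −π·10² = -314.16, centroid at (95.00, 22.00).
ΣA = 14672.46 cm², ΣAx_c = 990118.14 cm³, ΣAy_c = 812035.37 cm³.
x_c = 990118.14/14672.46 = 67.48 cm; y_c = 812035.37/14672.46 = 55.34 cm.

x_c = 67.48 cm, y_c = 55.34 cm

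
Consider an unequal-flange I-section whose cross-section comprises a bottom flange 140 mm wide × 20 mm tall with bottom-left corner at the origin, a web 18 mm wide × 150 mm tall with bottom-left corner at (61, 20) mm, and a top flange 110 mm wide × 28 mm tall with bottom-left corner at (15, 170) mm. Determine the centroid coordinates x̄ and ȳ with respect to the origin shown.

bottom flange: A = 140 × 20 = 2800.00, centroid at (70.00, 10.00).
web: A = 18 × 150 = 2700.00, centroid at (70.00, 95.00).
top flange: A = 110 × 28 = 3080.00, centroid at (70.00, 184.00).
ΣA = 8580.00 mm², ΣAx̄ = 600600.00 mm³, ΣAȳ = 851220.00 mm³.
x̄ = 600600.00/8580.00 = 70.00 mm; ȳ = 851220.00/8580.00 = 99.21 mm.

x̄ = 70.00 mm, ȳ = 99.21 mm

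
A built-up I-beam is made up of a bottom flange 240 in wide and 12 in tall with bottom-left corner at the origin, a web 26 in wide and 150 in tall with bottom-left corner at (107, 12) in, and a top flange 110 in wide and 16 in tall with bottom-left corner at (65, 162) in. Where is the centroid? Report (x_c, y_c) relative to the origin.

x_c = 120.00 in, y_c = 76.79 in

bottom flange: A = 240 × 12 = 2880.00, centroid at (120.00, 6.00).
web: A = 26 × 150 = 3900.00, centroid at (120.00, 87.00).
top flange: A = 110 × 16 = 1760.00, centroid at (120.00, 170.00).
ΣA = 8540.00 in², ΣAx_c = 1024800.00 in³, ΣAy_c = 655780.00 in³.
x_c = 1024800.00/8540.00 = 120.00 in; y_c = 655780.00/8540.00 = 76.79 in.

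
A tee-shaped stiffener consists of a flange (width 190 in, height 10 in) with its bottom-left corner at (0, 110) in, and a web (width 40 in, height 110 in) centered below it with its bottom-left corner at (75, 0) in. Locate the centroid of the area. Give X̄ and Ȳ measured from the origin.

Part | A | x̄ᵢ | ȳᵢ | A·x̄ᵢ | A·ȳᵢ
web | 4400.00 | 95.00 | 55.00 | 418000.00 | 242000.00
flange | 1900.00 | 95.00 | 115.00 | 180500.00 | 218500.00
Σ | 6300.00 |  |  | 598500.00 | 460500.00
X̄ = 598500.00 / 6300.00 = 95.00 in
Ȳ = 460500.00 / 6300.00 = 73.10 in

X̄ = 95.00 in, Ȳ = 73.10 in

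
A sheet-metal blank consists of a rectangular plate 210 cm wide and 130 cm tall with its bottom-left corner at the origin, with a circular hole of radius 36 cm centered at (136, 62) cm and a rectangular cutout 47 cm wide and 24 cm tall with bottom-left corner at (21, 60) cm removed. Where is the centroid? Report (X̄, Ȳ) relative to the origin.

X̄ = 102.38 cm, Ȳ = 65.20 cm

Part | A | x̄ᵢ | ȳᵢ | A·x̄ᵢ | A·ȳᵢ
plate | 27300.00 | 105.00 | 65.00 | 2866500.00 | 1774500.00
hole 1 | -4071.50 | 136.00 | 62.00 | -553724.55 | -252433.25
hole 2 | -1128.00 | 44.50 | 72.00 | -50196.00 | -81216.00
Σ | 22100.50 |  |  | 2262579.45 | 1440850.75
X̄ = 2262579.45 / 22100.50 = 102.38 cm
Ȳ = 1440850.75 / 22100.50 = 65.20 cm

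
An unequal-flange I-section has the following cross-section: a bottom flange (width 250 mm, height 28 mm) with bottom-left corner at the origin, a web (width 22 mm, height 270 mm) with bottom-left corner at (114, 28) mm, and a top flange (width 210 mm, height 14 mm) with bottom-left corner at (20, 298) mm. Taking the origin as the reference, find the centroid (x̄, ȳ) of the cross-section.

bottom flange: A = 250 × 28 = 7000.00, centroid at (125.00, 14.00).
web: A = 22 × 270 = 5940.00, centroid at (125.00, 163.00).
top flange: A = 210 × 14 = 2940.00, centroid at (125.00, 305.00).
ΣA = 15880.00 mm², ΣAx̄ = 1985000.00 mm³, ΣAȳ = 1962920.00 mm³.
x̄ = 1985000.00/15880.00 = 125.00 mm; ȳ = 1962920.00/15880.00 = 123.61 mm.

x̄ = 125.00 mm, ȳ = 123.61 mm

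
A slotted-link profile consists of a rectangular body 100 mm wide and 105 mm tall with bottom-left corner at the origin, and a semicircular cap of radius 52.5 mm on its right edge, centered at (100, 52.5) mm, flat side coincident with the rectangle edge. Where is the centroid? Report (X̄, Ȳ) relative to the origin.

X̄ = 71.10 mm, Ȳ = 52.50 mm

rectangular body: A = 100 × 105 = 10500.00, centroid at (50.00, 52.50).
semicircular end: A = ½π·52.5² = 4329.51, centroid at (122.28, 52.50).
ΣA = 14829.51 mm²
ΣAX̄ = (10500.00)(50.00) + (4329.51)(122.28) = 1054419.49 mm³
ΣAȲ = (10500.00)(52.50) + (4329.51)(52.50) = 778549.14 mm³
X̄ = 1054419.49 / 14829.51 = 71.10 mm
Ȳ = 778549.14 / 14829.51 = 52.50 mm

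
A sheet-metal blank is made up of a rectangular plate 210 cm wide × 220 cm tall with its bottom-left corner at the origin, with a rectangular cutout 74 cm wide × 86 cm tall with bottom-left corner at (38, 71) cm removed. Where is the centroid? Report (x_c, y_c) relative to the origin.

Part | A | x̄ᵢ | ȳᵢ | A·x̄ᵢ | A·ȳᵢ
plate | 46200.00 | 105.00 | 110.00 | 4851000.00 | 5082000.00
hole | -6364.00 | 75.00 | 114.00 | -477300.00 | -725496.00
Σ | 39836.00 |  |  | 4373700.00 | 4356504.00
x_c = 4373700.00 / 39836.00 = 109.79 cm
y_c = 4356504.00 / 39836.00 = 109.36 cm

x_c = 109.79 cm, y_c = 109.36 cm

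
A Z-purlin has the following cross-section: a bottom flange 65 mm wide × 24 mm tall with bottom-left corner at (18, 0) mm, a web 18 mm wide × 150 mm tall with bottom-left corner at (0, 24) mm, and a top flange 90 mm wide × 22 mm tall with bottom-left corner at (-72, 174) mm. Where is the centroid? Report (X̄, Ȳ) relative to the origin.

X̄ = 7.95 mm, Ȳ = 104.54 mm

Part | A | x̄ᵢ | ȳᵢ | A·x̄ᵢ | A·ȳᵢ
bottom flange | 1560.00 | 50.50 | 12.00 | 78780.00 | 18720.00
web | 2700.00 | 9.00 | 99.00 | 24300.00 | 267300.00
top flange | 1980.00 | -27.00 | 185.00 | -53460.00 | 366300.00
Σ | 6240.00 |  |  | 49620.00 | 652320.00
X̄ = 49620.00 / 6240.00 = 7.95 mm
Ȳ = 652320.00 / 6240.00 = 104.54 mm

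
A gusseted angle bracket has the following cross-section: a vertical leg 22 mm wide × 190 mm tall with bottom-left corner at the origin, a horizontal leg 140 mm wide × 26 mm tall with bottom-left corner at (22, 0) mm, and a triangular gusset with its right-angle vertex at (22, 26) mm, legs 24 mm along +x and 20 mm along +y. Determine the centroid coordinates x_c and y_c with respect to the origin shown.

Part | A | x̄ᵢ | ȳᵢ | A·x̄ᵢ | A·ȳᵢ
vertical leg | 4180.00 | 11.00 | 95.00 | 45980.00 | 397100.00
horizontal leg | 3640.00 | 92.00 | 13.00 | 334880.00 | 47320.00
gusset | 240.00 | 30.00 | 32.67 | 7200.00 | 7840.00
Σ | 8060.00 |  |  | 388060.00 | 452260.00
x_c = 388060.00 / 8060.00 = 48.15 mm
y_c = 452260.00 / 8060.00 = 56.11 mm

x_c = 48.15 mm, y_c = 56.11 mm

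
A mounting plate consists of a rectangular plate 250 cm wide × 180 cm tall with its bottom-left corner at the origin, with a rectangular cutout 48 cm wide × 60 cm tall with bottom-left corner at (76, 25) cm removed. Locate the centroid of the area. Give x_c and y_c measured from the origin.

plate: A = 250 × 180 = 45000.00, centroid at (125.00, 90.00).
hole: A = −(48 × 60) = -2880.00, centroid at (100.00, 55.00).
ΣA = 42120.00 cm², ΣAx_c = 5337000.00 cm³, ΣAy_c = 3891600.00 cm³.
x_c = 5337000.00/42120.00 = 126.71 cm; y_c = 3891600.00/42120.00 = 92.39 cm.

x_c = 126.71 cm, y_c = 92.39 cm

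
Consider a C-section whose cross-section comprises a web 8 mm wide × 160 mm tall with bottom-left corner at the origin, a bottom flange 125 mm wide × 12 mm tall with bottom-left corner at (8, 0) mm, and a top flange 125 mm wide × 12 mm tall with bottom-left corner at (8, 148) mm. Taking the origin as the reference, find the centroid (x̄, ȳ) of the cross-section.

web: A = 8 × 160 = 1280.00, centroid at (4.00, 80.00).
bottom flange: A = 125 × 12 = 1500.00, centroid at (70.50, 6.00).
top flange: A = 125 × 12 = 1500.00, centroid at (70.50, 154.00).
ΣA = 4280.00 mm²
ΣAx̄ = (1280.00)(4.00) + (1500.00)(70.50) + (1500.00)(70.50) = 216620.00 mm³
ΣAȳ = (1280.00)(80.00) + (1500.00)(6.00) + (1500.00)(154.00) = 342400.00 mm³
x̄ = 216620.00 / 4280.00 = 50.61 mm
ȳ = 342400.00 / 4280.00 = 80.00 mm

x̄ = 50.61 mm, ȳ = 80.00 mm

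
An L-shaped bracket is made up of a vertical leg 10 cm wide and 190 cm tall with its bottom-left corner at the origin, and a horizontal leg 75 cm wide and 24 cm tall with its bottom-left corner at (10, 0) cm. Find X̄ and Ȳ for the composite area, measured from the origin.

X̄ = 25.68 cm, Ȳ = 54.62 cm

vertical leg: A = 10 × 190 = 1900.00, centroid at (5.00, 95.00).
horizontal leg: A = 75 × 24 = 1800.00, centroid at (47.50, 12.00).
ΣA = 3700.00 cm², ΣAX̄ = 95000.00 cm³, ΣAȲ = 202100.00 cm³.
X̄ = 95000.00/3700.00 = 25.68 cm; Ȳ = 202100.00/3700.00 = 54.62 cm.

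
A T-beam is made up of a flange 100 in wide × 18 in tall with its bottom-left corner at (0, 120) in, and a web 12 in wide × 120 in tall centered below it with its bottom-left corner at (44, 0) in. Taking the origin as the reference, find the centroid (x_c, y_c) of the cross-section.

web: A = 12 × 120 = 1440.00, centroid at (50.00, 60.00).
flange: A = 100 × 18 = 1800.00, centroid at (50.00, 129.00).
ΣA = 3240.00 in²
ΣAx_c = (1440.00)(50.00) + (1800.00)(50.00) = 162000.00 in³
ΣAy_c = (1440.00)(60.00) + (1800.00)(129.00) = 318600.00 in³
x_c = 162000.00 / 3240.00 = 50.00 in
y_c = 318600.00 / 3240.00 = 98.33 in

x_c = 50.00 in, y_c = 98.33 in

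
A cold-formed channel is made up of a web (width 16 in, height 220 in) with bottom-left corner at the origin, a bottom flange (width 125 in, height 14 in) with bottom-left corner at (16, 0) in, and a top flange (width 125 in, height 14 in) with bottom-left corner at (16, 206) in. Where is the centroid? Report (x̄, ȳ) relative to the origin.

x̄ = 43.15 in, ȳ = 110.00 in

web: A = 16 × 220 = 3520.00, centroid at (8.00, 110.00).
bottom flange: A = 125 × 14 = 1750.00, centroid at (78.50, 7.00).
top flange: A = 125 × 14 = 1750.00, centroid at (78.50, 213.00).
ΣA = 7020.00 in²
ΣAx̄ = (3520.00)(8.00) + (1750.00)(78.50) + (1750.00)(78.50) = 302910.00 in³
ΣAȳ = (3520.00)(110.00) + (1750.00)(7.00) + (1750.00)(213.00) = 772200.00 in³
x̄ = 302910.00 / 7020.00 = 43.15 in
ȳ = 772200.00 / 7020.00 = 110.00 in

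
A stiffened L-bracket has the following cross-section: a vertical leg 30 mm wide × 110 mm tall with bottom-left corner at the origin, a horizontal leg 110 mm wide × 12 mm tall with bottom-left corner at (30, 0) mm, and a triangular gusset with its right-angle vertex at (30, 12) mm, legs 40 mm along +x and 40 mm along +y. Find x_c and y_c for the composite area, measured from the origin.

x_c = 36.23 mm, y_c = 38.69 mm

vertical leg: A = 30 × 110 = 3300.00, centroid at (15.00, 55.00).
horizontal leg: A = 110 × 12 = 1320.00, centroid at (85.00, 6.00).
gusset: A = ½·40·40 = 800.00, centroid at (43.33, 25.33).
ΣA = 5420.00 mm²
ΣAx_c = (3300.00)(15.00) + (1320.00)(85.00) + (800.00)(43.33) = 196366.67 mm³
ΣAy_c = (3300.00)(55.00) + (1320.00)(6.00) + (800.00)(25.33) = 209686.67 mm³
x_c = 196366.67 / 5420.00 = 36.23 mm
y_c = 209686.67 / 5420.00 = 38.69 mm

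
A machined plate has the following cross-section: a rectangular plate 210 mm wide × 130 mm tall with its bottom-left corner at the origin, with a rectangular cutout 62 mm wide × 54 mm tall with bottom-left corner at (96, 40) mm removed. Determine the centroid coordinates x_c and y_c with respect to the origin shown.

x_c = 101.92 mm, y_c = 64.72 mm

plate: A = 210 × 130 = 27300.00, centroid at (105.00, 65.00).
hole: A = −(62 × 54) = -3348.00, centroid at (127.00, 67.00).
ΣA = 23952.00 mm², ΣAx_c = 2441304.00 mm³, ΣAy_c = 1550184.00 mm³.
x_c = 2441304.00/23952.00 = 101.92 mm; y_c = 1550184.00/23952.00 = 64.72 mm.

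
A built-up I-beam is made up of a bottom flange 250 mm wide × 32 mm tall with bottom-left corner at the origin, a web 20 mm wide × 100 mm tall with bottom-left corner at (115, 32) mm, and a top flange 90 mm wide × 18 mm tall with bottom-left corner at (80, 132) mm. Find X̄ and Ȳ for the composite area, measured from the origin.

X̄ = 125.00 mm, Ȳ = 44.79 mm

bottom flange: A = 250 × 32 = 8000.00, centroid at (125.00, 16.00).
web: A = 20 × 100 = 2000.00, centroid at (125.00, 82.00).
top flange: A = 90 × 18 = 1620.00, centroid at (125.00, 141.00).
ΣA = 11620.00 mm²
ΣAX̄ = (8000.00)(125.00) + (2000.00)(125.00) + (1620.00)(125.00) = 1452500.00 mm³
ΣAȲ = (8000.00)(16.00) + (2000.00)(82.00) + (1620.00)(141.00) = 520420.00 mm³
X̄ = 1452500.00 / 11620.00 = 125.00 mm
Ȳ = 520420.00 / 11620.00 = 44.79 mm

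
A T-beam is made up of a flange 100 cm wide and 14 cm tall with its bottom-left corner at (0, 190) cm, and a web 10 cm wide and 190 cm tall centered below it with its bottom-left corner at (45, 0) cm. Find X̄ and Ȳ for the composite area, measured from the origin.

Part | A | x̄ᵢ | ȳᵢ | A·x̄ᵢ | A·ȳᵢ
web | 1900.00 | 50.00 | 95.00 | 95000.00 | 180500.00
flange | 1400.00 | 50.00 | 197.00 | 70000.00 | 275800.00
Σ | 3300.00 |  |  | 165000.00 | 456300.00
X̄ = 165000.00 / 3300.00 = 50.00 cm
Ȳ = 456300.00 / 3300.00 = 138.27 cm

X̄ = 50.00 cm, Ȳ = 138.27 cm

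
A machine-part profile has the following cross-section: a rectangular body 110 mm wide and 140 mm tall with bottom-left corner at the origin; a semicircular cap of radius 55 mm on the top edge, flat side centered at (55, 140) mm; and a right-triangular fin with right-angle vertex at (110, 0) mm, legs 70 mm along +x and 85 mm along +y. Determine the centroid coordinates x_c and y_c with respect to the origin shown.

x_c = 65.08 mm, y_c = 83.82 mm

Part | A | x̄ᵢ | ȳᵢ | A·x̄ᵢ | A·ȳᵢ
rectangular body | 15400.00 | 55.00 | 70.00 | 847000.00 | 1078000.00
semicircular top | 4751.66 | 55.00 | 163.34 | 261341.24 | 776148.91
triangular fin | 2975.00 | 133.33 | 28.33 | 396666.67 | 84291.67
Σ | 23126.66 |  |  | 1505007.91 | 1938440.58
x_c = 1505007.91 / 23126.66 = 65.08 mm
y_c = 1938440.58 / 23126.66 = 83.82 mm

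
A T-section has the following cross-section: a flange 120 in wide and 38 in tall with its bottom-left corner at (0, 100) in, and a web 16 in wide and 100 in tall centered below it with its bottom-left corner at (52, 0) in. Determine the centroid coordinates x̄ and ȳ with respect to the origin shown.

Part | A | x̄ᵢ | ȳᵢ | A·x̄ᵢ | A·ȳᵢ
web | 1600.00 | 60.00 | 50.00 | 96000.00 | 80000.00
flange | 4560.00 | 60.00 | 119.00 | 273600.00 | 542640.00
Σ | 6160.00 |  |  | 369600.00 | 622640.00
x̄ = 369600.00 / 6160.00 = 60.00 in
ȳ = 622640.00 / 6160.00 = 101.08 in

x̄ = 60.00 in, ȳ = 101.08 in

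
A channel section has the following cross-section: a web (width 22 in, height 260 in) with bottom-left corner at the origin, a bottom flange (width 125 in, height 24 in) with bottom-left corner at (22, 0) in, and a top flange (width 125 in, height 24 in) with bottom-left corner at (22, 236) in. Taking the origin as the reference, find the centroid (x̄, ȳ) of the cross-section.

x̄ = 48.63 in, ȳ = 130.00 in

web: A = 22 × 260 = 5720.00, centroid at (11.00, 130.00).
bottom flange: A = 125 × 24 = 3000.00, centroid at (84.50, 12.00).
top flange: A = 125 × 24 = 3000.00, centroid at (84.50, 248.00).
ΣA = 11720.00 in², ΣAx̄ = 569920.00 in³, ΣAȳ = 1523600.00 in³.
x̄ = 569920.00/11720.00 = 48.63 in; ȳ = 1523600.00/11720.00 = 130.00 in.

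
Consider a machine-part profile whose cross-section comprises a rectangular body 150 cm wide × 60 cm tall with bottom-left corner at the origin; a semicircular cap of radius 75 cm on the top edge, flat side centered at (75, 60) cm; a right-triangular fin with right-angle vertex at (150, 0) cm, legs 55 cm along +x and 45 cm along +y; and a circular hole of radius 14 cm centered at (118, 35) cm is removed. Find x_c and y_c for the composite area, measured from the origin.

x_c = 79.82 cm, y_c = 58.43 cm

rectangular body: A = 150 × 60 = 9000.00, centroid at (75.00, 30.00).
semicircular top: A = ½π·75² = 8835.73, centroid at (75.00, 91.83).
triangular fin: A = ½·55·45 = 1237.50, centroid at (168.33, 15.00).
hole: A = −π·14² = -615.75, centroid at (118.00, 35.00).
ΣA = 18457.48 cm², ΣAx_c = 1473333.45 cm³, ΣAy_c = 1078404.93 cm³.
x_c = 1473333.45/18457.48 = 79.82 cm; y_c = 1078404.93/18457.48 = 58.43 cm.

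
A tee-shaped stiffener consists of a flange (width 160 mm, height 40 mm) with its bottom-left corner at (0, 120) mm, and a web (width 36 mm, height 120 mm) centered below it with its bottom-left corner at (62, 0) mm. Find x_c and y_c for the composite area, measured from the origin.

x_c = 80.00 mm, y_c = 107.76 mm

web: A = 36 × 120 = 4320.00, centroid at (80.00, 60.00).
flange: A = 160 × 40 = 6400.00, centroid at (80.00, 140.00).
ΣA = 10720.00 mm², ΣAx_c = 857600.00 mm³, ΣAy_c = 1155200.00 mm³.
x_c = 857600.00/10720.00 = 80.00 mm; y_c = 1155200.00/10720.00 = 107.76 mm.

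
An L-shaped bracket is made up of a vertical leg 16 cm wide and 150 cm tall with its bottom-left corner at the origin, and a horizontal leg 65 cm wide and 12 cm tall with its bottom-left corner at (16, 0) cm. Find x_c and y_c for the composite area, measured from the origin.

vertical leg: A = 16 × 150 = 2400.00, centroid at (8.00, 75.00).
horizontal leg: A = 65 × 12 = 780.00, centroid at (48.50, 6.00).
ΣA = 3180.00 cm², ΣAx_c = 57030.00 cm³, ΣAy_c = 184680.00 cm³.
x_c = 57030.00/3180.00 = 17.93 cm; y_c = 184680.00/3180.00 = 58.08 cm.

x_c = 17.93 cm, y_c = 58.08 cm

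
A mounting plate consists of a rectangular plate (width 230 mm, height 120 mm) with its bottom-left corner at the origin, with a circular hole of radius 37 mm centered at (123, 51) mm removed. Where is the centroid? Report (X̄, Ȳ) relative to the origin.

plate: A = 230 × 120 = 27600.00, centroid at (115.00, 60.00).
hole: A = −π·37² = -4300.84, centroid at (123.00, 51.00).
ΣA = 23299.16 mm², ΣAX̄ = 2644996.64 mm³, ΣAȲ = 1436657.14 mm³.
X̄ = 2644996.64/23299.16 = 113.52 mm; Ȳ = 1436657.14/23299.16 = 61.66 mm.

X̄ = 113.52 mm, Ȳ = 61.66 mm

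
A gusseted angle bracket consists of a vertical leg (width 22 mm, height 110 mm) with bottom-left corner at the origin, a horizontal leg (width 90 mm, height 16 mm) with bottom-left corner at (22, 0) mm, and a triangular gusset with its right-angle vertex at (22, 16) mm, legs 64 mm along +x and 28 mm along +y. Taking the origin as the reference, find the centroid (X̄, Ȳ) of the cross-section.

vertical leg: A = 22 × 110 = 2420.00, centroid at (11.00, 55.00).
horizontal leg: A = 90 × 16 = 1440.00, centroid at (67.00, 8.00).
gusset: A = ½·64·28 = 896.00, centroid at (43.33, 25.33).
ΣA = 4756.00 mm², ΣAX̄ = 161926.67 mm³, ΣAȲ = 167318.67 mm³.
X̄ = 161926.67/4756.00 = 34.05 mm; Ȳ = 167318.67/4756.00 = 35.18 mm.

X̄ = 34.05 mm, Ȳ = 35.18 mm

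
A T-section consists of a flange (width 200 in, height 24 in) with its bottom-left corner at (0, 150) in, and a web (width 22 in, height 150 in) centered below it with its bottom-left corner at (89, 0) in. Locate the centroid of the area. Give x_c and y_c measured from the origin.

x_c = 100.00 in, y_c = 126.56 in

Part | A | x̄ᵢ | ȳᵢ | A·x̄ᵢ | A·ȳᵢ
web | 3300.00 | 100.00 | 75.00 | 330000.00 | 247500.00
flange | 4800.00 | 100.00 | 162.00 | 480000.00 | 777600.00
Σ | 8100.00 |  |  | 810000.00 | 1025100.00
x_c = 810000.00 / 8100.00 = 100.00 in
y_c = 1025100.00 / 8100.00 = 126.56 in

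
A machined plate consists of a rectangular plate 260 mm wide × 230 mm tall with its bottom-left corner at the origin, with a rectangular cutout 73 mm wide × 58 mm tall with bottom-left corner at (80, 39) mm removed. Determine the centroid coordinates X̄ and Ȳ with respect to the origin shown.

X̄ = 131.03 mm, Ȳ = 118.58 mm

plate: A = 260 × 230 = 59800.00, centroid at (130.00, 115.00).
hole: A = −(73 × 58) = -4234.00, centroid at (116.50, 68.00).
ΣA = 55566.00 mm², ΣAX̄ = 7280739.00 mm³, ΣAȲ = 6589088.00 mm³.
X̄ = 7280739.00/55566.00 = 131.03 mm; Ȳ = 6589088.00/55566.00 = 118.58 mm.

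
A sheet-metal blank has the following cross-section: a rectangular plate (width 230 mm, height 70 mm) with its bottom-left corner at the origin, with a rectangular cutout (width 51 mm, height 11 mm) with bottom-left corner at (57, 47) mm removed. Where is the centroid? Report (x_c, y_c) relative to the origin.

x_c = 116.17 mm, y_c = 34.37 mm

Part | A | x̄ᵢ | ȳᵢ | A·x̄ᵢ | A·ȳᵢ
plate | 16100.00 | 115.00 | 35.00 | 1851500.00 | 563500.00
hole | -561.00 | 82.50 | 52.50 | -46282.50 | -29452.50
Σ | 15539.00 |  |  | 1805217.50 | 534047.50
x_c = 1805217.50 / 15539.00 = 116.17 mm
y_c = 534047.50 / 15539.00 = 34.37 mm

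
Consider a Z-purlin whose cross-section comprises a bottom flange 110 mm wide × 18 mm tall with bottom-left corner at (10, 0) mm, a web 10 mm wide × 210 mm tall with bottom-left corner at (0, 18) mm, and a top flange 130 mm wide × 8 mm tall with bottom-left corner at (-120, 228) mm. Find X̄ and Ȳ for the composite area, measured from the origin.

bottom flange: A = 110 × 18 = 1980.00, centroid at (65.00, 9.00).
web: A = 10 × 210 = 2100.00, centroid at (5.00, 123.00).
top flange: A = 130 × 8 = 1040.00, centroid at (-55.00, 232.00).
ΣA = 5120.00 mm², ΣAX̄ = 82000.00 mm³, ΣAȲ = 517400.00 mm³.
X̄ = 82000.00/5120.00 = 16.02 mm; Ȳ = 517400.00/5120.00 = 101.05 mm.

X̄ = 16.02 mm, Ȳ = 101.05 mm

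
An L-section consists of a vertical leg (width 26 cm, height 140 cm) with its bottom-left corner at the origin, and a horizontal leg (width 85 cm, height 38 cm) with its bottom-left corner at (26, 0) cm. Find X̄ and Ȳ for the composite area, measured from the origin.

vertical leg: A = 26 × 140 = 3640.00, centroid at (13.00, 70.00).
horizontal leg: A = 85 × 38 = 3230.00, centroid at (68.50, 19.00).
ΣA = 6870.00 cm²
ΣAX̄ = (3640.00)(13.00) + (3230.00)(68.50) = 268575.00 cm³
ΣAȲ = (3640.00)(70.00) + (3230.00)(19.00) = 316170.00 cm³
X̄ = 268575.00 / 6870.00 = 39.09 cm
Ȳ = 316170.00 / 6870.00 = 46.02 cm

X̄ = 39.09 cm, Ȳ = 46.02 cm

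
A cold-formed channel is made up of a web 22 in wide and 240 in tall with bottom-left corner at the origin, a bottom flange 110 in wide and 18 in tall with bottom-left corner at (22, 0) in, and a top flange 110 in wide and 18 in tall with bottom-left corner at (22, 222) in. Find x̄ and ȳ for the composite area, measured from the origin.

x̄ = 39.29 in, ȳ = 120.00 in

Part | A | x̄ᵢ | ȳᵢ | A·x̄ᵢ | A·ȳᵢ
web | 5280.00 | 11.00 | 120.00 | 58080.00 | 633600.00
bottom flange | 1980.00 | 77.00 | 9.00 | 152460.00 | 17820.00
top flange | 1980.00 | 77.00 | 231.00 | 152460.00 | 457380.00
Σ | 9240.00 |  |  | 363000.00 | 1108800.00
x̄ = 363000.00 / 9240.00 = 39.29 in
ȳ = 1108800.00 / 9240.00 = 120.00 in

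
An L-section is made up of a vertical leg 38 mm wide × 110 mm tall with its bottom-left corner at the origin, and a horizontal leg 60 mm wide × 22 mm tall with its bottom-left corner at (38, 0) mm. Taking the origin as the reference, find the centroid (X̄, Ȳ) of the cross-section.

vertical leg: A = 38 × 110 = 4180.00, centroid at (19.00, 55.00).
horizontal leg: A = 60 × 22 = 1320.00, centroid at (68.00, 11.00).
ΣA = 5500.00 mm²
ΣAX̄ = (4180.00)(19.00) + (1320.00)(68.00) = 169180.00 mm³
ΣAȲ = (4180.00)(55.00) + (1320.00)(11.00) = 244420.00 mm³
X̄ = 169180.00 / 5500.00 = 30.76 mm
Ȳ = 244420.00 / 5500.00 = 44.44 mm

X̄ = 30.76 mm, Ȳ = 44.44 mm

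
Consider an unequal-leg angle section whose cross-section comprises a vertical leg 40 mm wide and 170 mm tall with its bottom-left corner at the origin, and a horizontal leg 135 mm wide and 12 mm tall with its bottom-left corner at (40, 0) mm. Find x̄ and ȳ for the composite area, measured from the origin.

vertical leg: A = 40 × 170 = 6800.00, centroid at (20.00, 85.00).
horizontal leg: A = 135 × 12 = 1620.00, centroid at (107.50, 6.00).
ΣA = 8420.00 mm², ΣAx̄ = 310150.00 mm³, ΣAȳ = 587720.00 mm³.
x̄ = 310150.00/8420.00 = 36.83 mm; ȳ = 587720.00/8420.00 = 69.80 mm.

x̄ = 36.83 mm, ȳ = 69.80 mm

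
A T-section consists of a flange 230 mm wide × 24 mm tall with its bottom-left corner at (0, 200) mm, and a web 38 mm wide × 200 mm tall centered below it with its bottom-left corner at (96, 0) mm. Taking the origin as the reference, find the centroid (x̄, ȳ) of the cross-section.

web: A = 38 × 200 = 7600.00, centroid at (115.00, 100.00).
flange: A = 230 × 24 = 5520.00, centroid at (115.00, 212.00).
ΣA = 13120.00 mm², ΣAx̄ = 1508800.00 mm³, ΣAȳ = 1930240.00 mm³.
x̄ = 1508800.00/13120.00 = 115.00 mm; ȳ = 1930240.00/13120.00 = 147.12 mm.

x̄ = 115.00 mm, ȳ = 147.12 mm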